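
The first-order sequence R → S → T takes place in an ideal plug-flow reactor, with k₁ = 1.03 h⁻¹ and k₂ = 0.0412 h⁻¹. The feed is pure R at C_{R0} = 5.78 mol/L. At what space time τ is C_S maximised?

For first-order series the maximum of C_S occurs at τ_opt = ln(k₂/k₁)/(k₂−k₁).
= ln(0.0412/1.03)/(0.0412−1.03) = ln(0.04000)/-0.9888 = -3.219/-0.9888 = 3.26 h.

3.26 h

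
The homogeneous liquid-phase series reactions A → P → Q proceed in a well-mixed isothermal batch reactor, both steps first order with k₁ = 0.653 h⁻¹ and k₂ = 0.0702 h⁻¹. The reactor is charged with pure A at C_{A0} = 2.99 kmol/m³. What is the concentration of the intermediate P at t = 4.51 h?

For first-order series with pure A initially, C_P(t) = k₁C_{A0}/(k₂−k₁)·(e^(−k₁t) − e^(−k₂t)).
e^(−k₁t) = e^(−0.653×4.51) = e^(−2.945) = 0.05260; e^(−k₂t) = e^(−0.3166) = 0.7286.
C_P = 0.653×2.99/(0.0702−0.653) × (0.05260−0.7286) = (-3.350)×(-0.6760) = 2.265 kmol/m³.

2.26 kmol/m³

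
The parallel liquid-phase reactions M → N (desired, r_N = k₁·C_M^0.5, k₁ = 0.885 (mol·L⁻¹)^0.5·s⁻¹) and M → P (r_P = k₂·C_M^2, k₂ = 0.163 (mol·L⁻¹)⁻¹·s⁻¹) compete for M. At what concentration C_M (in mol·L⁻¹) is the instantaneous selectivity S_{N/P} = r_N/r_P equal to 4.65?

S_{N/P} = (k₁/k₂)·C_M^-1.5 ⇒ C_M = (S·k₂/k₁)^(1/(-1.5)).
= (4.65×0.163/0.885)^(-0.6667) = (0.8564)^(-0.6667) = 1.11 mol·L⁻¹.

1.11 mol·L⁻¹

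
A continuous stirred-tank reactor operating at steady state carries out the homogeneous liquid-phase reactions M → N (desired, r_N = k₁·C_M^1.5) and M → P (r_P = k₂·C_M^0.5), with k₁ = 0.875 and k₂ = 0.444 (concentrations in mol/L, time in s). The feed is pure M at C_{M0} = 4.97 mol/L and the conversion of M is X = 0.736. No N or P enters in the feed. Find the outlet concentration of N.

Exit C_M = C_{M0}(1−X) = 4.97×0.264 = 1.312 mol/L.
In a CSTR the entire volume is at exit conditions, so r_N = 0.875×1.312^1.5 = 1.315 and r_P = 0.444×1.312^0.5 = 0.5086.
Fraction of consumed M going to N: r_N/(r_N+r_P) = 0.7211.
C_N = 0.7211·C_{M0}·X = 0.7211×4.97×0.736 = 2.64 mol/L.

2.64 mol/L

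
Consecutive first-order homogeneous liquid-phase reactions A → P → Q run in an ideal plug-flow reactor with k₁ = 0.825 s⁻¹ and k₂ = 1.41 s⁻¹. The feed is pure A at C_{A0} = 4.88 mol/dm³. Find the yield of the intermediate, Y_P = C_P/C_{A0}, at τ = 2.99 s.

0.0989

For first-order series with pure A initially, C_P(τ) = k₁C_{A0}/(k₂−k₁)·(e^(−k₁τ) − e^(−k₂τ)).
e^(−k₁τ) = e^(−0.825×2.99) = e^(−2.467) = 0.08486; e^(−k₂τ) = e^(−4.216) = 0.01476.
C_P = 0.825×4.88/(1.41−0.825) × (0.08486−0.01476) = 6.882×0.07010 = 0.4824 mol/dm³.
Y_P = C_P/C_{A0} = 0.4824/4.88 = 0.0989.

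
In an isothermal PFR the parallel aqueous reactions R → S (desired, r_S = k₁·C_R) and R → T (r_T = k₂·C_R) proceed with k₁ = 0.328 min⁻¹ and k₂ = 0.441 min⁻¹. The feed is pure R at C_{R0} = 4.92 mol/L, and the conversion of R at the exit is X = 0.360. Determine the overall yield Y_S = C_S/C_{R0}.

0.154

C_R = C_{R0}(1−X) = 3.149 mol/L.
Both paths are first order in R, so the instantaneous fraction to S is constant: dC_S/d(−C_R) = k₁/(k₁+k₂) = 0.4265.
C_S = 0.4265·(C_{R0}−C_R) = 0.4265×1.771 = 0.755 mol/L.
Y_S = C_S/C_{R0} = 0.7555/4.92 = 0.154.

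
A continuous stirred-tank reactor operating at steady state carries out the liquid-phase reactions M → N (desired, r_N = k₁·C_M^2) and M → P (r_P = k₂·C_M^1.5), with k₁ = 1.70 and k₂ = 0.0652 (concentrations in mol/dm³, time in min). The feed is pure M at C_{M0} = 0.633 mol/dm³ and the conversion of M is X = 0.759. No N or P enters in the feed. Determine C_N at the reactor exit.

Exit C_M = C_{M0}(1−X) = 0.633×0.241 = 0.1526 mol/dm³.
Rates in a CSTR are evaluated at the outlet concentration: r_N = 1.70×0.1526^2 = 0.03956, r_P = 0.0652×0.1526^1.5 = 0.003885.
Fraction of consumed M going to N: r_N/(r_N+r_P) = 0.9106.
C_N = 0.9106·C_{M0}·X = 0.9106×0.633×0.759 = 0.437 mol/dm³.

0.437 mol/dm³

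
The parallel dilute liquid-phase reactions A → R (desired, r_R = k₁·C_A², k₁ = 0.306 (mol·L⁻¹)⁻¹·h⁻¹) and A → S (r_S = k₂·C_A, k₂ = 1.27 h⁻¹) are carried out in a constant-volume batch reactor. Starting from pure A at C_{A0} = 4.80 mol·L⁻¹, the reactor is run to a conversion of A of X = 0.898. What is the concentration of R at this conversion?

C_A = C_{A0}(1−X) = 0.4896 mol·L⁻¹.
Along a PFR/batch, dC_S/dC_A = −r_S/(r_R+r_S) = −k₂/(k₂+k₁·C_A).
Integrating from C_{A0} to C_A: C_S = (1.27/0.306)·ln[(1.27+0.306·4.80)/(1.27+0.306·0.490)] = 4.150·ln(2.739/1.420) = 2.727 mol·L⁻¹.
Then C_R = (C_{A0}−C_A) − C_S = 4.310 − 2.727 = 1.584 mol·L⁻¹.

1.58 mol·L⁻¹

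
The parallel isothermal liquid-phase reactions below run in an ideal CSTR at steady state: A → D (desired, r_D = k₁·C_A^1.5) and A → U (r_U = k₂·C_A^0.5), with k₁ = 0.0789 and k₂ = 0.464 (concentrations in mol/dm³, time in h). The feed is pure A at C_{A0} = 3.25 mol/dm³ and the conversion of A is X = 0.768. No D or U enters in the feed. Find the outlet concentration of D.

Exit C_A = C_{A0}(1−X) = 3.25×0.232 = 0.7540 mol/dm³.
Rates in a CSTR are evaluated at the outlet concentration: r_D = 0.0789×0.7540^1.5 = 0.05166, r_U = 0.464×0.7540^0.5 = 0.4029.
Fraction of consumed A going to D: r_D/(r_D+r_U) = 0.1136.
C_D = 0.1136·C_{A0}·X = 0.1136×3.25×0.768 = 0.284 mol/dm³.

0.284 mol/dm³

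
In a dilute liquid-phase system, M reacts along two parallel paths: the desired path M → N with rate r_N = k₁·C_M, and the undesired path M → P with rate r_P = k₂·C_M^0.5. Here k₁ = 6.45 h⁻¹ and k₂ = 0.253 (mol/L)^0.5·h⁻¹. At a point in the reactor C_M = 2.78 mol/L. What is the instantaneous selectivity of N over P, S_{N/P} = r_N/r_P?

42.5

S_{N/P} = r_N/r_P = (k₁·C_M)/(k₂·C_M^0.5) = (k₁/k₂)·C_M^0.5.
= (6.45×2.780) / (0.253×2.780^0.5) = 17.93/0.4218 = 42.5.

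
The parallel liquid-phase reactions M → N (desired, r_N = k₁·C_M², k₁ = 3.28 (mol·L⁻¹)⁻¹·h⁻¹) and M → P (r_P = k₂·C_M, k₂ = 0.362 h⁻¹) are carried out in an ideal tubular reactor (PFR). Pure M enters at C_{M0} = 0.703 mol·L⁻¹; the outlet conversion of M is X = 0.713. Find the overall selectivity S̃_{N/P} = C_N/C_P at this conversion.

C_M = C_{M0}(1−X) = 0.2018 mol·L⁻¹.
Along a PFR/batch, dC_P/dC_M = −r_P/(r_N+r_P) = −k₂/(k₂+k₁·C_M).
Integrating from C_{M0} to C_M: C_P = (0.362/3.28)·ln[(0.362+3.28·0.703)/(0.362+3.28·0.202)] = 0.1104·ln(2.668/1.024) = 0.1057 mol·L⁻¹.
Then C_N = (C_{M0}−C_M) − C_P = 0.5012 − 0.1057 = 0.3955 mol·L⁻¹.
S̃_{N/P} = C_N/C_P = 0.3955/0.1057 = 3.74.

3.74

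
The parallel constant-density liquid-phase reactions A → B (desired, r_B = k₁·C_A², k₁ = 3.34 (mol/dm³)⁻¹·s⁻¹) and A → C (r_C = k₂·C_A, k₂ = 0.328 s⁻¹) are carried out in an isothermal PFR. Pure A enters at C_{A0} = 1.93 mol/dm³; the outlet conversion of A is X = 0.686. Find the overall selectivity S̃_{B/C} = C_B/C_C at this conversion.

C_A = C_{A0}(1−X) = 0.6060 mol/dm³.
Along a PFR/batch, dC_C/dC_A = −r_C/(r_B+r_C) = −k₂/(k₂+k₁·C_A).
Integrating from C_{A0} to C_A: C_C = (0.328/3.34)·ln[(0.328+3.34·1.93)/(0.328+3.34·0.606)] = 0.09820·ln(6.774/2.352) = 0.1039 mol/dm³.
Then C_B = (C_{A0}−C_A) − C_C = 1.324 − 0.1039 = 1.220 mol/dm³.
S̃_{B/C} = C_B/C_C = 1.220/0.1039 = 11.7.

11.7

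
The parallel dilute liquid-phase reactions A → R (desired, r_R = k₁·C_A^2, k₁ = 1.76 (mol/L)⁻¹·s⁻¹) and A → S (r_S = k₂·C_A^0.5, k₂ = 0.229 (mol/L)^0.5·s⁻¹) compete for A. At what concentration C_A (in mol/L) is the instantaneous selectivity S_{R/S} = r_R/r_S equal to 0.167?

0.0779 mol/L

S_{R/S} = (k₁/k₂)·C_A^1.5 ⇒ C_A = (S·k₂/k₁)^(1/1.5).
= (0.167×0.229/1.76)^(0.6667) = (0.02173)^(0.6667) = 0.0779 mol/L.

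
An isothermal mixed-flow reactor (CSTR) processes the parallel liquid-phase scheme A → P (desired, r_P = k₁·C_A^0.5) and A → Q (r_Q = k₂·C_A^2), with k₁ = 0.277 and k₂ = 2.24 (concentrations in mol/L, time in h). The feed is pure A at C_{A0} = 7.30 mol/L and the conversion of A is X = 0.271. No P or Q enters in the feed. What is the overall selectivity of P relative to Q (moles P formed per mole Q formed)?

0.0101

Exit C_A = C_{A0}(1−X) = 7.30×0.729 = 5.322 mol/L.
A CSTR operates uniformly at the exit composition, giving r_P = 0.6390 and r_Q = 63.44 (each k·C_A^n at C_A = 5.322).
Overall selectivity = C_P/C_Q = r_Pτ/(r_Qτ) = r_P/r_Q = 0.0101.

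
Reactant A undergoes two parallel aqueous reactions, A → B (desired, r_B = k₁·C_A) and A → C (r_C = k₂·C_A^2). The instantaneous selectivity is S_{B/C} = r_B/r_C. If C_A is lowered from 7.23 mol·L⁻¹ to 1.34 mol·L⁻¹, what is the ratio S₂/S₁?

5.40

S_{B/C} = (k₁/k₂)·C_A⁻¹, so S₂/S₁ = (C_{A,2}/C_{A,1})⁻¹.
= 7.23/1.34 = 5.40.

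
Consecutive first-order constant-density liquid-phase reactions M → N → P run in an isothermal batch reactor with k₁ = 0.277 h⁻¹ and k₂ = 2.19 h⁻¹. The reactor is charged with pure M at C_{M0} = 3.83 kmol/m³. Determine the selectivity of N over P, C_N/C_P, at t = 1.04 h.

The intermediate concentration in a first-order A→B→C sequence is C_N = k₁C_{M0}(e^(−k₁t) − e^(−k₂t))/(k₂−k₁).
e^(−k₁t) = e^(−0.277×1.04) = e^(−0.2881) = 0.7497; e^(−k₂t) = e^(−2.278) = 0.1025.
C_N = 0.277×3.83/(2.19−0.277) × (0.7497−0.1025) = 0.5546×0.6472 = 0.3589 kmol/m³.
C_M = C_{M0}e^(−k₁t) = 2.871 kmol/m³, so C_P = C_{M0}−C_M−C_N = 0.5997 kmol/m³; C_N/C_P = 0.598.

0.598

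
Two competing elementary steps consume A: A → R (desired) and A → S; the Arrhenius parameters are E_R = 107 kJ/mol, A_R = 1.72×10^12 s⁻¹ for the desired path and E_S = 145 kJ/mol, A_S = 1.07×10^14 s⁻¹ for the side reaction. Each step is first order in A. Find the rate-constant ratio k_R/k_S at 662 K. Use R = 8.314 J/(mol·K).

Since both paths have the same order in A, the concentration cancels and S_{R/S} = k_R/k_S = (A_R/A_S)·exp[(E_S−E_R)/(RT)].
(E_S−E_R)/(RT) = (145−107)×10³/(8.314×662) = 38000/5504 = 6.904.
k_R/k_S = (1.72×10^12/1.07×10^14)·exp(6.904) = 0.01607 × 996.5 = 16.0.
Since E_R < E_S, lowering the temperature improves selectivity toward R.

16.0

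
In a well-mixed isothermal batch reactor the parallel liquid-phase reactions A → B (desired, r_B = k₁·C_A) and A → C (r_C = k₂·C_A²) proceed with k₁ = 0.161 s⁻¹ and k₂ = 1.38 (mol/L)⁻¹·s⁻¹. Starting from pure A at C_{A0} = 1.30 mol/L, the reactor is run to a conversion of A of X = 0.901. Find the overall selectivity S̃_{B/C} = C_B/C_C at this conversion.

0.212

C_A = C_{A0}(1−X) = 0.1287 mol/L.
Along a PFR/batch, dC_B/dC_A = −r_B/(r_B+r_C) = −k₁/(k₁+k₂·C_A).
Integrating from C_{A0} to C_A: C_B = (0.161/1.38)·ln[(0.161+1.38·1.30)/(0.161+1.38·0.129)] = 0.1167·ln(1.955/0.3386) = 0.2046 mol/L.
C_C = (C_{A0}−C_A)−C_B = 0.9667 mol/L; S̃_{B/C} = 0.2046/0.9667 = 0.212.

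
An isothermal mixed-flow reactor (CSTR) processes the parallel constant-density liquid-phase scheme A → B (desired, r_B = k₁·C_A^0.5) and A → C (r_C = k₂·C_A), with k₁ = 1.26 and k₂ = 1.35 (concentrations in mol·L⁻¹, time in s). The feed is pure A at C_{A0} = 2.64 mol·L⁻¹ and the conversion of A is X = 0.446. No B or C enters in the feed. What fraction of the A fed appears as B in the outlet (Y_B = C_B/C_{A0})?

0.194

Exit C_A = C_{A0}(1−X) = 2.64×0.554 = 1.463 mol·L⁻¹.
In a CSTR the entire volume is at exit conditions, so r_B = 1.26×1.463^0.5 = 1.524 and r_C = 1.35×1.463 = 1.974.
Fraction of consumed A going to B: r_B/(r_B+r_C) = 0.4356.
C_B = 0.4356·C_{A0}·X = 0.4356×2.64×0.446 = 0.513 mol·L⁻¹; Y_B = C_B/C_{A0} = 0.194.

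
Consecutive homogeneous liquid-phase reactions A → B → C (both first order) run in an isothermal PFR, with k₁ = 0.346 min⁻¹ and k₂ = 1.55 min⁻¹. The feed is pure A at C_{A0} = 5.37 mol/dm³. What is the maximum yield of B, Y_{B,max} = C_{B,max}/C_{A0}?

At the optimum, C_{B,max}/C_{A0} = (k₁/k₂)^[k₂/(k₂−k₁)].
= (0.346/1.55)^(1.55/(1.55−0.346)) = (0.2232)^(1.287) = 0.1451.

0.145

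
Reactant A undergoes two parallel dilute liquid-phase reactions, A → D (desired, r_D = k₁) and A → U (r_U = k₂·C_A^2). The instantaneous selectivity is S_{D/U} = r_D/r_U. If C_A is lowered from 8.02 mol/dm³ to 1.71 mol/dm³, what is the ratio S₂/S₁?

22.0

S_{D/U} = (k₁/k₂)·C_A^-2, so S₂/S₁ = (C_{A,2}/C_{A,1})^-2.
= (1.71/8.02)^(-2) = (0.2132)^(-2) = 22.0.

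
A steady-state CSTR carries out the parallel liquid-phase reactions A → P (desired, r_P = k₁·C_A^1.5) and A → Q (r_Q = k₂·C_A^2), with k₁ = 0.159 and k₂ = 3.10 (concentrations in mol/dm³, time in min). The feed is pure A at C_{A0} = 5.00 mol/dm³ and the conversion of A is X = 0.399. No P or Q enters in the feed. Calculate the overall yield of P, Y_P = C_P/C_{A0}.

0.0115

Exit C_A = C_{A0}(1−X) = 5.00×0.601 = 3.005 mol/dm³.
Rates in a CSTR are evaluated at the outlet concentration: r_P = 0.159×3.005^1.5 = 0.8283, r_Q = 3.10×3.005^2 = 27.99.
Fraction of consumed A going to P: r_P/(r_P+r_Q) = 0.02874.
C_P = 0.02874·C_{A0}·X = 0.02874×5.00×0.399 = 0.0573 mol/dm³; Y_P = C_P/C_{A0} = 0.0115.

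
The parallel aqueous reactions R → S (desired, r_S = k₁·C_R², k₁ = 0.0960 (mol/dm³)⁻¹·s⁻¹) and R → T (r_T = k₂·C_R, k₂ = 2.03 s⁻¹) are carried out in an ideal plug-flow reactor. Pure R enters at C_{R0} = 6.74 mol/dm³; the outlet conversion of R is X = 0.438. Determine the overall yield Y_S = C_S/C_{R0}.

C_R = C_{R0}(1−X) = 3.788 mol/dm³.
Along a PFR/batch, dC_T/dC_R = −r_T/(r_S+r_T) = −k₂/(k₂+k₁·C_R).
Integrating from C_{R0} to C_R: C_T = (2.03/0.0960)·ln[(2.03+0.0960·6.74)/(2.03+0.0960·3.79)] = 21.15·ln(2.677/2.394) = 2.366 mol/dm³.
Then C_S = (C_{R0}−C_R) − C_T = 2.952 − 2.366 = 0.5859 mol/dm³.
Y_S = C_S/C_{R0} = 0.5859/6.74 = 0.0869.

0.0869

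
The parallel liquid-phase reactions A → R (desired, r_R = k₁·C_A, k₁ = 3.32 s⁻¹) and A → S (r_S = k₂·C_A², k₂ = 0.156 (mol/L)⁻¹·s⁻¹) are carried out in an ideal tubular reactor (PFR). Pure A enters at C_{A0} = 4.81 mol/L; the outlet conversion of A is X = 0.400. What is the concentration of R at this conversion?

1.63 mol/L

C_A = C_{A0}(1−X) = 2.886 mol/L.
Along a PFR/batch, dC_R/dC_A = −r_R/(r_R+r_S) = −k₁/(k₁+k₂·C_A).
Integrating from C_{A0} to C_A: C_R = (3.32/0.156)·ln[(3.32+0.156·4.81)/(3.32+0.156·2.89)] = 21.28·ln(4.070/3.770) = 1.630 mol/L.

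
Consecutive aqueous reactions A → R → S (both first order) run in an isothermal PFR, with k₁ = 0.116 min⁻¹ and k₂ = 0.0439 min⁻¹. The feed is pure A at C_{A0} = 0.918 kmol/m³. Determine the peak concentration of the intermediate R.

0.508 kmol/m³

At the optimum, C_{R,max}/C_{A0} = (k₁/k₂)^[k₂/(k₂−k₁)].
= (0.116/0.0439)^(0.0439/(0.0439−0.116)) = (2.642)^(-0.6089) = 0.5534.
C_{R,max} = 0.5534×0.918 = 0.508 kmol/m³.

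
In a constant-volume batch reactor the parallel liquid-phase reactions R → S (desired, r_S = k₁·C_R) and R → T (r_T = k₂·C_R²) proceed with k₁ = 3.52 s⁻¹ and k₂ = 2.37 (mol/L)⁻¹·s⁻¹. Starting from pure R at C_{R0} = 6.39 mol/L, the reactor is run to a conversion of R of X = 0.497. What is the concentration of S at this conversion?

0.767 mol/L

C_R = C_{R0}(1−X) = 3.214 mol/L.
Along a PFR/batch, dC_S/dC_R = −r_S/(r_S+r_T) = −k₁/(k₁+k₂·C_R).
Integrating from C_{R0} to C_R: C_S = (3.52/2.37)·ln[(3.52+2.37·6.39)/(3.52+2.37·3.21)] = 1.485·ln(18.66/11.14) = 0.7668 mol/L.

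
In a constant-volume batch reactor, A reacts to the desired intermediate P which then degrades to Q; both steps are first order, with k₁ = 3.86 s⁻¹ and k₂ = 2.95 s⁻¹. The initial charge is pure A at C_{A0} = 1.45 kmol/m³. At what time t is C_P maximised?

0.295 s

For first-order series the maximum of C_P occurs at t_opt = ln(k₂/k₁)/(k₂−k₁).
= ln(2.95/3.86)/(2.95−3.86) = ln(0.7642)/-0.9100 = -0.2689/-0.9100 = 0.295 s.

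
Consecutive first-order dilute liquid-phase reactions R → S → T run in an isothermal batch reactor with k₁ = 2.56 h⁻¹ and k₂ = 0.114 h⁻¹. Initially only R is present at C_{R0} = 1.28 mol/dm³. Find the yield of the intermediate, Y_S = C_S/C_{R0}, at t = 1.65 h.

Solving the coupled first-order balances gives C_S(t) = [k₁/(k₂−k₁)]·C_{R0}·(e^(−k₁t) − e^(−k₂t)).
e^(−k₁t) = e^(−2.56×1.65) = e^(−4.224) = 0.01464; e^(−k₂t) = e^(−0.1881) = 0.8285.
C_S = 2.56×1.28/(0.114−2.56) × (0.01464−0.8285) = (-1.340)×(-0.8139) = 1.090 mol/dm³.
Y_S = C_S/C_{R0} = 1.090/1.28 = 0.852.

0.852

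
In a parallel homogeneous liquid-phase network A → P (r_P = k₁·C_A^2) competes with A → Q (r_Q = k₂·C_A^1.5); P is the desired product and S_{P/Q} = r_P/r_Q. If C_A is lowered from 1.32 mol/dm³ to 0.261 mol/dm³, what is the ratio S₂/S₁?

0.445

S_{P/Q} = (k₁/k₂)·C_A^0.5, so S₂/S₁ = (C_{A,2}/C_{A,1})^0.5.
= (0.261/1.32)^0.5 = (0.1977)^0.5 = 0.445.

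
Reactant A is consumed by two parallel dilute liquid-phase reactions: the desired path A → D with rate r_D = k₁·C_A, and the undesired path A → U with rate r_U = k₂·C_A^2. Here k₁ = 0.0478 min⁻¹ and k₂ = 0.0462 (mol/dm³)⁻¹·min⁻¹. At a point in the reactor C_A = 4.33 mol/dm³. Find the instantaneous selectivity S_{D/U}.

S_{D/U} = r_D/r_U = (k₁·C_A)/(k₂·C_A^2) = (k₁/k₂)·C_A⁻¹.
= (0.0478×4.330) / (0.0462×4.330^2) = 0.2070/0.8662 = 0.239.

0.239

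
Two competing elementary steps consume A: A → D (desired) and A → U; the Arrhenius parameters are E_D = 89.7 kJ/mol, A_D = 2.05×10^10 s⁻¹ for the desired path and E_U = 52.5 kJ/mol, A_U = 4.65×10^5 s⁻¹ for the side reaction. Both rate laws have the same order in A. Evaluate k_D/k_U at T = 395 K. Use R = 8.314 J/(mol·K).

0.531

k_D/k_U = (A_D/A_U)·exp[−(E_D−E_U)/(RT)] = (A_D/A_U)·exp[(E_U−E_D)/(RT)].
(E_U−E_D)/(RT) = (52.5−89.7)×10³/(8.314×395) = -37200/3284 = -11.33.
k_D/k_U = (2.05×10^10/4.65×10^5)·exp(-11.33) = 44086 × 1.204×10^-5 = 0.531.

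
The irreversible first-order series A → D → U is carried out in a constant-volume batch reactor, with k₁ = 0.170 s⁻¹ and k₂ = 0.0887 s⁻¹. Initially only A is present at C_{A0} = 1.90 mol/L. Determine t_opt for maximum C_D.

8.00 s

Setting dC_D/dt = 0 gives t_opt = ln(k₂/k₁)/(k₂−k₁).
= ln(0.0887/0.170)/(0.0887−0.170) = ln(0.5218)/-0.08130 = -0.6505/-0.08130 = 8.00 s.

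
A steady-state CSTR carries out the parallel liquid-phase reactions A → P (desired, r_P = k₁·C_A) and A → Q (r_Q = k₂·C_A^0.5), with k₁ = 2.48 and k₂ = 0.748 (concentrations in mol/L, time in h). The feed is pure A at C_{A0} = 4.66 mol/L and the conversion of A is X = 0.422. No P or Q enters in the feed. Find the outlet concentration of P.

Exit C_A = C_{A0}(1−X) = 4.66×0.578 = 2.693 mol/L.
Rates in a CSTR are evaluated at the outlet concentration: r_P = 2.48×2.693 = 6.680, r_Q = 0.748×2.693^0.5 = 1.228.
Fraction of consumed A going to P: r_P/(r_P+r_Q) = 0.8448.
C_P = 0.8448·C_{A0}·X = 0.8448×4.66×0.422 = 1.66 mol/L.

1.66 mol/L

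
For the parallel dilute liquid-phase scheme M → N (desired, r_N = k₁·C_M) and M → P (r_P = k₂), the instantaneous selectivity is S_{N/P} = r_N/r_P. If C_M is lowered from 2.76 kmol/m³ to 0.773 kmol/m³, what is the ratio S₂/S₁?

S_{N/P} = (k₁/k₂)·C_M, so S₂/S₁ = (C_{M,2}/C_{M,1}).
= 0.773/2.76 = 0.280.

0.280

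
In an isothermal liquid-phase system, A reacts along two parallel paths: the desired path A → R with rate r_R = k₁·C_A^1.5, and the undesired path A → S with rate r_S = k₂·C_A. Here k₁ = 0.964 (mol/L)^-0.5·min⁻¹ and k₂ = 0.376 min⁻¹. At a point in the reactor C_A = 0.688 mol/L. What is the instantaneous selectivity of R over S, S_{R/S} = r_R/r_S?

S_{R/S} = r_R/r_S = (k₁·C_A^1.5)/(k₂·C_A) = (k₁/k₂)·C_A^0.5.
= (0.964×0.6880^1.5) / (0.376×0.6880) = 0.5501/0.2587 = 2.13.
Since the desired path is higher order in A, keeping C_A high (PFR or concentrated feed) favours R.

2.13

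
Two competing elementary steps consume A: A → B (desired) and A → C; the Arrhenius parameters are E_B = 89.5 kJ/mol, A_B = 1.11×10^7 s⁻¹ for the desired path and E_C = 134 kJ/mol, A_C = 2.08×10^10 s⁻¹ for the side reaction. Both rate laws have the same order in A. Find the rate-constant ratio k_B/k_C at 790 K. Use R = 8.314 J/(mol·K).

Since both paths have the same order in A, the concentration cancels and S_{B/C} = k_B/k_C = (A_B/A_C)·exp[(E_C−E_B)/(RT)].
(E_C−E_B)/(RT) = (134−89.5)×10³/(8.314×790) = 44500/6568 = 6.775.
k_B/k_C = (1.11×10^7/2.08×10^10)·exp(6.775) = 5.337×10^-4 × 875.9 = 0.467.

0.467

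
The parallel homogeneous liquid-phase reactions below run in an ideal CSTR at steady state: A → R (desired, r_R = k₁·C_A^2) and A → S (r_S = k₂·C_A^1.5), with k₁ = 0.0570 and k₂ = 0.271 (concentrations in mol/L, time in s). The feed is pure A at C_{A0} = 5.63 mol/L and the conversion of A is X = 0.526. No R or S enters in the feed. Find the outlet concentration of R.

Exit C_A = C_{A0}(1−X) = 5.63×0.474 = 2.669 mol/L.
Rates in a CSTR are evaluated at the outlet concentration: r_R = 0.0570×2.669^2 = 0.4059, r_S = 0.271×2.669^1.5 = 1.181.
Fraction of consumed A going to R: r_R/(r_R+r_S) = 0.2557.
C_R = 0.2557·C_{A0}·X = 0.2557×5.63×0.526 = 0.757 mol/L.

0.757 mol/L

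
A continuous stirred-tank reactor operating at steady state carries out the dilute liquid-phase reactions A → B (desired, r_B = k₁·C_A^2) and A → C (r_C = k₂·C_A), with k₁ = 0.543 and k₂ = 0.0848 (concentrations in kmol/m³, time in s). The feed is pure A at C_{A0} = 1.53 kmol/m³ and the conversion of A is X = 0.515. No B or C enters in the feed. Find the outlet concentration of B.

Exit C_A = C_{A0}(1−X) = 1.53×0.485 = 0.7420 kmol/m³.
A CSTR operates uniformly at the exit composition, giving r_B = 0.2990 and r_C = 0.06293 (each k·C_A^n at C_A = 0.7420).
Fraction of consumed A going to B: r_B/(r_B+r_C) = 0.8261.
C_B = 0.8261·C_{A0}·X = 0.8261×1.53×0.515 = 0.651 kmol/m³.

0.651 kmol/m³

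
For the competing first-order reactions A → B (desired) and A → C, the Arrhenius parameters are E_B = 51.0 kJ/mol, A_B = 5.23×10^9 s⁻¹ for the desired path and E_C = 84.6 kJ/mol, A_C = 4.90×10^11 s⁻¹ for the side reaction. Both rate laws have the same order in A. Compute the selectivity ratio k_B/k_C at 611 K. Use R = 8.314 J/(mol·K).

7.96

Since both paths have the same order in A, the concentration cancels and S_{B/C} = k_B/k_C = (A_B/A_C)·exp[(E_C−E_B)/(RT)].
(E_C−E_B)/(RT) = (84.6−51.0)×10³/(8.314×611) = 33600/5080 = 6.614.
k_B/k_C = (5.23×10^9/4.90×10^11)·exp(6.614) = 0.01067 × 745.7 = 7.96.
Since E_B < E_C, lowering the temperature improves selectivity toward B.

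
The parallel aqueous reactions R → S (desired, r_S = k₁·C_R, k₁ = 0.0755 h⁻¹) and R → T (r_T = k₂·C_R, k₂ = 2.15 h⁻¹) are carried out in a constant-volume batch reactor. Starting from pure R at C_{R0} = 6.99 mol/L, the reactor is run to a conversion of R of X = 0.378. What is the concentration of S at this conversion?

0.0896 mol/L

C_R = C_{R0}(1−X) = 4.348 mol/L.
Both paths are first order in R, so the instantaneous fraction to S is constant: dC_S/d(−C_R) = k₁/(k₁+k₂) = 0.03392.
C_S = 0.03392·(C_{R0}−C_R) = 0.03392×2.642 = 0.0896 mol/L.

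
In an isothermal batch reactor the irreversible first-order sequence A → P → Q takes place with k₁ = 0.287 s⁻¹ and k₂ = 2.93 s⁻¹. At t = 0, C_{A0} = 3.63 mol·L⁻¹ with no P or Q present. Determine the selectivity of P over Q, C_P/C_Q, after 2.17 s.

0.143

The intermediate concentration in a first-order A→B→C sequence is C_P = k₁C_{A0}(e^(−k₁t) − e^(−k₂t))/(k₂−k₁).
e^(−k₁t) = e^(−0.287×2.17) = e^(−0.6228) = 0.5364; e^(−k₂t) = e^(−6.358) = 0.001733.
C_P = 0.287×3.63/(2.93−0.287) × (0.5364−0.001733) = 0.3942×0.5347 = 0.2108 mol·L⁻¹.
C_A = C_{A0}e^(−k₁t) = 1.947 mol·L⁻¹, so C_Q = C_{A0}−C_A−C_P = 1.472 mol·L⁻¹; C_P/C_Q = 0.143.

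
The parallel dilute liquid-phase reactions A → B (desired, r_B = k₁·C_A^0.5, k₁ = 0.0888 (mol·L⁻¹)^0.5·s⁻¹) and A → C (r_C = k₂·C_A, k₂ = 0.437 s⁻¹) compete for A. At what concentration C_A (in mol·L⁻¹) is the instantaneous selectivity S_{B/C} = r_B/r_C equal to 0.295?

S_{B/C} = (k₁/k₂)·C_A^-0.5 ⇒ C_A = (S·k₂/k₁)^(-2).
= (0.295×0.437/0.0888)^(-2) = (1.452)^(-2) = 0.474 mol·L⁻¹.

0.474 mol·L⁻¹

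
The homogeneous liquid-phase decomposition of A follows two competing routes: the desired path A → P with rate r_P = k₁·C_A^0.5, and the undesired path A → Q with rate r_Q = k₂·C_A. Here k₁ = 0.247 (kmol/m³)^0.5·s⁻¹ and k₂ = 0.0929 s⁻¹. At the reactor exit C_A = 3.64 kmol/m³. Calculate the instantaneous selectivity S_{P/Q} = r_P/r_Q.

1.39

S_{P/Q} = r_P/r_Q = (k₁·C_A^0.5)/(k₂·C_A) = (k₁/k₂)·C_A^-0.5.
= (0.247×3.640^0.5) / (0.0929×3.640) = 0.4712/0.3382 = 1.39.
The undesired path is higher order in A, so low C_A (CSTR or dilute feed) favours P.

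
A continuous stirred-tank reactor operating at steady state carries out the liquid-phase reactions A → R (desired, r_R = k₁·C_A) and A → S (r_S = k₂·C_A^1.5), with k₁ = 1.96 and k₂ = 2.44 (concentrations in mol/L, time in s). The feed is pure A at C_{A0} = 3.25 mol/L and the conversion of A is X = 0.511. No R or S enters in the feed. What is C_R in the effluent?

0.646 mol/L

Exit C_A = C_{A0}(1−X) = 3.25×0.489 = 1.589 mol/L.
Rates in a CSTR are evaluated at the outlet concentration: r_R = 1.96×1.589 = 3.115, r_S = 2.44×1.589^1.5 = 4.889.
Fraction of consumed A going to R: r_R/(r_R+r_S) = 0.3892.
C_R = 0.3892·C_{A0}·X = 0.3892×3.25×0.511 = 0.646 mol/L.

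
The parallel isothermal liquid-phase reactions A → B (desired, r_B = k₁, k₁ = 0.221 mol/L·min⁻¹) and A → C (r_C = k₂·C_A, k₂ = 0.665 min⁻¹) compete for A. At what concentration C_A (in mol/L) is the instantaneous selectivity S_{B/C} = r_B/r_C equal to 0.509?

S_{B/C} = (k₁/k₂)·C_A⁻¹ ⇒ C_A = (S·k₂/k₁)^(-1).
= (0.509×0.665/0.221)^(-1) = (1.532)^(-1) = 0.653 mol/L.

0.653 mol/L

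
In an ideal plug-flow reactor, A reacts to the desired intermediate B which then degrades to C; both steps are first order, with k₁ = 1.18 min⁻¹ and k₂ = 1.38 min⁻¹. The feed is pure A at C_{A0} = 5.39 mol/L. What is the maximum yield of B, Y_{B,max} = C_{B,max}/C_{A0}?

At the optimum, C_{B,max}/C_{A0} = (k₁/k₂)^[k₂/(k₂−k₁)].
= (1.18/1.38)^(1.38/(1.38−1.18)) = (0.8551)^(6.900) = 0.3395.

0.339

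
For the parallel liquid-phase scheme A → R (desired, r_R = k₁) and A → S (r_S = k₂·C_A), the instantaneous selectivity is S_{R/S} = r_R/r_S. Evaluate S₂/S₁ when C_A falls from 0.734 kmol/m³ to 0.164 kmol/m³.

S_{R/S} = (k₁/k₂)·C_A⁻¹, so S₂/S₁ = (C_{A,2}/C_{A,1})⁻¹.
= 0.734/0.164 = 4.48.
Selectivity toward R rises as C_A falls — low-concentration operation is favoured.

4.48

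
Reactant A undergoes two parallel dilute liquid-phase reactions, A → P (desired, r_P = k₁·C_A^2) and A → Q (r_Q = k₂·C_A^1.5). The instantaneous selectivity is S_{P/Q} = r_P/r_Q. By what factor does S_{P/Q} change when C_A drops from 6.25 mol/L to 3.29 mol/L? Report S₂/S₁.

S_{P/Q} = (k₁/k₂)·C_A^0.5, so S₂/S₁ = (C_{A,2}/C_{A,1})^0.5.
= (3.29/6.25)^0.5 = (0.5264)^0.5 = 0.726.

0.726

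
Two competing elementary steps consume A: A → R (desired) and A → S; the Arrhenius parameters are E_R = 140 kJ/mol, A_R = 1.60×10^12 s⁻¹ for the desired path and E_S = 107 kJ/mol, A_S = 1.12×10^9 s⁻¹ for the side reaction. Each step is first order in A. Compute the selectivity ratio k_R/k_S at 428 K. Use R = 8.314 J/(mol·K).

With equal orders, S_{R/S} = k_R/k_S = (A_R/A_S)·exp[(E_S−E_R)/(RT)].
(E_S−E_R)/(RT) = (107−140)×10³/(8.314×428) = -33000/3558 = -9.274.
k_R/k_S = (1.60×10^12/1.12×10^9)·exp(-9.274) = 1429 × 9.385×10^-5 = 0.134.
Since E_R > E_S, raising the temperature improves selectivity toward R.

0.134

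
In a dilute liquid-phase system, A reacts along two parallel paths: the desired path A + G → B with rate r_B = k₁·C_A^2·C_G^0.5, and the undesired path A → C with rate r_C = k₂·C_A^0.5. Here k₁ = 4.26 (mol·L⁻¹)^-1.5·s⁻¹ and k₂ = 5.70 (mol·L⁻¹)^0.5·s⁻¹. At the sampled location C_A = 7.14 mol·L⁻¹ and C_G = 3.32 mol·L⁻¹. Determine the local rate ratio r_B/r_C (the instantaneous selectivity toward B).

26.0

S_{B/C} = r_B/r_C = (k₁·C_A^2·C_G^0.5)/(k₂·C_A^0.5) = (k₁/k₂)·C_A^1.5·C_G^0.5.
= (4.26×7.140^2×3.320^0.5) / (5.70×7.140^0.5) = 395.7/15.23 = 26.0.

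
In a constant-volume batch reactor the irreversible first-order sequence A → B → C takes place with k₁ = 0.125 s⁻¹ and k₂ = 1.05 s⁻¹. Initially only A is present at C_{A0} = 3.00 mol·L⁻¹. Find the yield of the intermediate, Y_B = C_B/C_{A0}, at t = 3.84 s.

0.0812

For first-order series with pure A initially, C_B(t) = k₁C_{A0}/(k₂−k₁)·(e^(−k₁t) − e^(−k₂t)).
e^(−k₁t) = e^(−0.125×3.84) = e^(−0.4800) = 0.6188; e^(−k₂t) = e^(−4.032) = 0.01774.
C_B = 0.125×3.00/(1.05−0.125) × (0.6188−0.01774) = 0.4054×0.6010 = 0.2437 mol·L⁻¹.
Y_B = C_B/C_{A0} = 0.2437/3.00 = 0.0812.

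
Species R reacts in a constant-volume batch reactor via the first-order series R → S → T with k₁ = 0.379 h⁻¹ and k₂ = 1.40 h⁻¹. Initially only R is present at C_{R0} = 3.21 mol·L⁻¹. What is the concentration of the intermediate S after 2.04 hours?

0.481 mol·L⁻¹

The intermediate concentration in a first-order A→B→C sequence is C_S = k₁C_{R0}(e^(−k₁t) − e^(−k₂t))/(k₂−k₁).
e^(−k₁t) = e^(−0.379×2.04) = e^(−0.7732) = 0.4616; e^(−k₂t) = e^(−2.856) = 0.05750.
C_S = 0.379×3.21/(1.40−0.379) × (0.4616−0.05750) = 1.192×0.4041 = 0.4815 mol·L⁻¹.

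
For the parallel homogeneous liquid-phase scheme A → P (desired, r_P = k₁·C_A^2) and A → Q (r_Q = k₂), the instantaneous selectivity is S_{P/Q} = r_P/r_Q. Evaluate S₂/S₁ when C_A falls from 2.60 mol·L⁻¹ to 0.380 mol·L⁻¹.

0.0214

S_{P/Q} = (k₁/k₂)·C_A^2, so S₂/S₁ = (C_{A,2}/C_{A,1})^2.
= (0.380/2.60)^2 = (0.1462)^2 = 0.0214.
Selectivity toward P falls as C_A falls — high-concentration operation is favoured.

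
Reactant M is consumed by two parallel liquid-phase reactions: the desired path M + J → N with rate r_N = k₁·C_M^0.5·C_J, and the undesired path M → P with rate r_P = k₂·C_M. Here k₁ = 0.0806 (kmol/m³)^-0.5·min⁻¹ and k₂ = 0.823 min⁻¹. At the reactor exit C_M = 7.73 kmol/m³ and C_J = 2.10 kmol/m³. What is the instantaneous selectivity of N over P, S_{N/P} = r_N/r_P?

0.0740

S_{N/P} = r_N/r_P = (k₁·C_M^0.5·C_J)/(k₂·C_M) = (k₁/k₂)·C_M^-0.5·C_J.
= (0.0806×7.730^0.5×2.100) / (0.823×7.730) = 0.4706/6.362 = 0.0740.
The undesired path is higher order in M, so low C_M (CSTR or dilute feed) favours N.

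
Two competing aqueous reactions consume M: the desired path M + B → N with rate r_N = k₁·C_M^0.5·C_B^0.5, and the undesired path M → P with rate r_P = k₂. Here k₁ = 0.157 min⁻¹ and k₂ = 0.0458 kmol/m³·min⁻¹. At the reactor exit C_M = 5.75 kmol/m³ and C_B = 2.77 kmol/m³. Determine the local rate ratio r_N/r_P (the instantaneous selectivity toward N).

S_{N/P} = r_N/r_P = (k₁·C_M^0.5·C_B^0.5)/(k₂) = (k₁/k₂)·C_M^0.5·C_B^0.5.
= (0.157×5.750^0.5×2.770^0.5) / (0.0458) = 0.6266/0.04580 = 13.7.
Since the desired path is higher order in M, keeping C_M high (PFR or concentrated feed) favours N.

13.7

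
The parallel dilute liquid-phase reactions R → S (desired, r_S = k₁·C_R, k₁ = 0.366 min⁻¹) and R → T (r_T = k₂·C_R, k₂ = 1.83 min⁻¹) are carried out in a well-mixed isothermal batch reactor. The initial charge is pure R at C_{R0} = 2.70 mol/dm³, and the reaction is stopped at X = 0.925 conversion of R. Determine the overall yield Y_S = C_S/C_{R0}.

0.154

C_R = C_{R0}(1−X) = 0.2025 mol/dm³.
Both paths are first order in R, so the instantaneous fraction to S is constant: dC_S/d(−C_R) = k₁/(k₁+k₂) = 0.1667.
C_S = 0.1667·(C_{R0}−C_R) = 0.1667×2.498 = 0.416 mol/dm³.
Y_S = C_S/C_{R0} = 0.4163/2.70 = 0.154.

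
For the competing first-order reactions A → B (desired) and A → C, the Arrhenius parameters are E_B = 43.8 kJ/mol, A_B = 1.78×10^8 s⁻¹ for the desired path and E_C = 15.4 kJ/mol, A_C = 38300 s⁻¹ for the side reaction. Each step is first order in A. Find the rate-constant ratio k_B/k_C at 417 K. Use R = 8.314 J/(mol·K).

1.29

With equal orders, S_{B/C} = k_B/k_C = (A_B/A_C)·exp[(E_C−E_B)/(RT)].
(E_C−E_B)/(RT) = (15.4−43.8)×10³/(8.314×417) = -28400/3467 = -8.192.
k_B/k_C = (1.78×10^8/38300)·exp(-8.192) = 4648 × 2.770×10^-4 = 1.29.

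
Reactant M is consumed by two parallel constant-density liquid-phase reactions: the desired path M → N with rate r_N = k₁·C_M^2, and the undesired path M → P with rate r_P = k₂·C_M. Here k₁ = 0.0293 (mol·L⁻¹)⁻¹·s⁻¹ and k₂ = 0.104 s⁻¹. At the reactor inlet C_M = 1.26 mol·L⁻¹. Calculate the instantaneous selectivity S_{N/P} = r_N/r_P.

S_{N/P} = r_N/r_P = (k₁·C_M^2)/(k₂·C_M) = (k₁/k₂)·C_M.
= (0.0293×1.260^2) / (0.104×1.260) = 0.04652/0.1310 = 0.355.

0.355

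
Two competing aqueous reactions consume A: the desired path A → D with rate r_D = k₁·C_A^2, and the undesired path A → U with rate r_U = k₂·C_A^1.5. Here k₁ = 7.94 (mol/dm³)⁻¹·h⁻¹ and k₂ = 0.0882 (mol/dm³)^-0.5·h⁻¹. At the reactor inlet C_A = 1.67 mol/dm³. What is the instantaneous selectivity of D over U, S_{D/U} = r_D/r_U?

S_{D/U} = r_D/r_U = (k₁·C_A^2)/(k₂·C_A^1.5) = (k₁/k₂)·C_A^0.5.
= (7.94×1.670^2) / (0.0882×1.670^1.5) = 22.14/0.1903 = 116.
Since the desired path is higher order in A, keeping C_A high (PFR or concentrated feed) favours D.

116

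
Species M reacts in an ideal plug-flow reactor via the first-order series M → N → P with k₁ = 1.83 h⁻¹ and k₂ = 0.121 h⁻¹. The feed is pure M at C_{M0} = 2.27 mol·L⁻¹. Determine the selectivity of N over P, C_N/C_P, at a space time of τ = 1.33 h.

8.65

For first-order series with pure M initially, C_N(τ) = k₁C_{M0}/(k₂−k₁)·(e^(−k₁τ) − e^(−k₂τ)).
e^(−k₁τ) = e^(−1.83×1.33) = e^(−2.434) = 0.08769; e^(−k₂τ) = e^(−0.1609) = 0.8514.
C_N = 1.83×2.27/(0.121−1.83) × (0.08769−0.8514) = (-2.431)×(-0.7637) = 1.856 mol·L⁻¹.
C_M = C_{M0}e^(−k₁τ) = 0.1991 mol·L⁻¹, so C_P = C_{M0}−C_M−C_N = 0.2147 mol·L⁻¹; C_N/C_P = 8.65.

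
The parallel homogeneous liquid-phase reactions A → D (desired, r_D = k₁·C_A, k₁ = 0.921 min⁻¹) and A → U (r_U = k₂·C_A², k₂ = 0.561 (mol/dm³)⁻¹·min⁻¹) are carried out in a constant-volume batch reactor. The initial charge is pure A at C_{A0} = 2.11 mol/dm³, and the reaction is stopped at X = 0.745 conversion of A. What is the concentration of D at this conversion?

C_A = C_{A0}(1−X) = 0.5381 mol/dm³.
Along a PFR/batch, dC_D/dC_A = −r_D/(r_D+r_U) = −k₁/(k₁+k₂·C_A).
Integrating from C_{A0} to C_A: C_D = (0.921/0.561)·ln[(0.921+0.561·2.11)/(0.921+0.561·0.538)] = 1.642·ln(2.105/1.223) = 0.8914 mol/dm³.

0.891 mol/dm³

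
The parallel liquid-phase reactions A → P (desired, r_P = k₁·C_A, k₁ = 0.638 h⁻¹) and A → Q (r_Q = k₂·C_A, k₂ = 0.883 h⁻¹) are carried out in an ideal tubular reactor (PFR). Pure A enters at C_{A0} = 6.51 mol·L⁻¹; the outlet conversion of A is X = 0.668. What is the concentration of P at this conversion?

1.82 mol·L⁻¹

C_A = C_{A0}(1−X) = 2.161 mol·L⁻¹.
Both paths are first order in A, so the instantaneous fraction to P is constant: dC_P/d(−C_A) = k₁/(k₁+k₂) = 0.4195.
C_P = 0.4195·(C_{A0}−C_A) = 0.4195×4.349 = 1.82 mol·L⁻¹.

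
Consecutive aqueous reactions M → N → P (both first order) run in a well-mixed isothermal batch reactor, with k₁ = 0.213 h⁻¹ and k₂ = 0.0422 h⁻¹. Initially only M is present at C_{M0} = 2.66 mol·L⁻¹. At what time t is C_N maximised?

9.48 h

For first-order series the maximum of C_N occurs at t_opt = ln(k₂/k₁)/(k₂−k₁).
= ln(0.0422/0.213)/(0.0422−0.213) = ln(0.1981)/-0.1708 = -1.619/-0.1708 = 9.48 h.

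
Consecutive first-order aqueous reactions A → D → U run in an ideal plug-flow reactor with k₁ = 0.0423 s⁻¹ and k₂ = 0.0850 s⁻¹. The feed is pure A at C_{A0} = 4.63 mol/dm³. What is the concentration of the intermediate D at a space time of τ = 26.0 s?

1.02 mol/dm³

Solving the coupled first-order balances gives C_D(τ) = [k₁/(k₂−k₁)]·C_{A0}·(e^(−k₁τ) − e^(−k₂τ)).
e^(−k₁τ) = e^(−0.0423×26.0) = e^(−1.100) = 0.3329; e^(−k₂τ) = e^(−2.210) = 0.1097.
C_D = 0.0423×4.63/(0.0850−0.0423) × (0.3329−0.1097) = 4.587×0.2232 = 1.024 mol/dm³.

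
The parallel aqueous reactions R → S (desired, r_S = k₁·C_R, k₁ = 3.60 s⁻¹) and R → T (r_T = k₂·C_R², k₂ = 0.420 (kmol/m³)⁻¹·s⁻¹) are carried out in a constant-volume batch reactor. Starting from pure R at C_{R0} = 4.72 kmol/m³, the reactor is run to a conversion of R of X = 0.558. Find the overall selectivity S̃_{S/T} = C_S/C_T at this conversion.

2.56

C_R = C_{R0}(1−X) = 2.086 kmol/m³.
Along a PFR/batch, dC_S/dC_R = −r_S/(r_S+r_T) = −k₁/(k₁+k₂·C_R).
Integrating from C_{R0} to C_R: C_S = (3.60/0.420)·ln[(3.60+0.420·4.72)/(3.60+0.420·2.09)] = 8.571·ln(5.582/4.476) = 1.893 kmol/m³.
C_T = (C_{R0}−C_R)−C_S = 0.7408 kmol/m³; S̃_{S/T} = 1.893/0.7408 = 2.56.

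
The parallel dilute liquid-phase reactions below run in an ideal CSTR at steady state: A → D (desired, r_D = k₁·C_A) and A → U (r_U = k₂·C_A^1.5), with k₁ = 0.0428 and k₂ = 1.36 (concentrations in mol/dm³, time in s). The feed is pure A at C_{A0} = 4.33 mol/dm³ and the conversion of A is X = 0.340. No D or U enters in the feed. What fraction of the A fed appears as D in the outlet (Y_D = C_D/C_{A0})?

0.00621

Exit C_A = C_{A0}(1−X) = 4.33×0.660 = 2.858 mol/dm³.
Rates in a CSTR are evaluated at the outlet concentration: r_D = 0.0428×2.858 = 0.1223, r_U = 1.36×2.858^1.5 = 6.570.
Fraction of consumed A going to D: r_D/(r_D+r_U) = 0.01828.
C_D = 0.01828·C_{A0}·X = 0.01828×4.33×0.340 = 0.0269 mol/dm³; Y_D = C_D/C_{A0} = 0.00621.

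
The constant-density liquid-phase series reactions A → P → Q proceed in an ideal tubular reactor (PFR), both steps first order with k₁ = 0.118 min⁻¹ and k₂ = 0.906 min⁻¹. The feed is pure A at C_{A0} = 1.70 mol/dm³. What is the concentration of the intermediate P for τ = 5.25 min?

0.135 mol/dm³

Solving the coupled first-order balances gives C_P(τ) = [k₁/(k₂−k₁)]·C_{A0}·(e^(−k₁τ) − e^(−k₂τ)).
e^(−k₁τ) = e^(−0.118×5.25) = e^(−0.6195) = 0.5382; e^(−k₂τ) = e^(−4.756) = 0.008596.
C_P = 0.118×1.70/(0.906−0.118) × (0.5382−0.008596) = 0.2546×0.5296 = 0.1348 mol/dm³.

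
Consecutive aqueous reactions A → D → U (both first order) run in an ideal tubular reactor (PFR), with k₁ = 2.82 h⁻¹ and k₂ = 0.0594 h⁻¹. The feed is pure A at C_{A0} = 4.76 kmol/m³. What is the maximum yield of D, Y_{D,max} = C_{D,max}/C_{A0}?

Evaluating C_D at τ_opt = ln(k₂/k₁)/(k₂−k₁) gives C_{D,max}/C_{A0} = (k₁/k₂)^[k₂/(k₂−k₁)].
= (2.82/0.0594)^(0.0594/(0.0594−2.82)) = (47.47)^(-0.02152) = 0.9203.

0.920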